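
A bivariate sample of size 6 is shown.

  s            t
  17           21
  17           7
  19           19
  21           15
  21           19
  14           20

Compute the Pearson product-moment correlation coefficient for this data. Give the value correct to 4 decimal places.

-0.0540

n = 6, Σs = 109, Σt = 101, Σs² = 2017, Σt² = 1837, Σst = 1831
nΣst − ΣsΣt = 10986 − 11009 = -23
nΣs² − (Σs)² = 12102 − 11881 = 221; nΣt² − (Σt)² = 11022 − 10201 = 821
r = -23 / √(221 × 821) = -23 / 425.9589 ≈ -0.0540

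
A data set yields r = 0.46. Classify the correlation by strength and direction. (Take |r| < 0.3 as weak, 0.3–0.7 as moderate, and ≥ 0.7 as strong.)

moderate positive

r = 0.46 > 0 so the relationship is positive.
|r| = 0.46, which falls in the moderate range.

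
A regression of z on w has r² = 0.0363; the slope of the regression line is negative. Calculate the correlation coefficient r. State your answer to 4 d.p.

|r| = √0.0363 = 0.1905
The association is negative, so r = −0.1905.

-0.1905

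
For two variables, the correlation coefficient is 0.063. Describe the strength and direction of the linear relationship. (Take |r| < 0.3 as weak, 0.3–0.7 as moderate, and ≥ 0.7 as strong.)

weak positive

r = 0.063 > 0 so the relationship is positive.
|r| = 0.063, which falls in the weak range.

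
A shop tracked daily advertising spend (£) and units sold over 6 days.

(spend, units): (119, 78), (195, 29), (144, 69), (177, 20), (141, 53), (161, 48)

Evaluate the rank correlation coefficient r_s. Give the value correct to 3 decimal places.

-0.886

Rank spend: 1, 6, 3, 5, 2, 4
Rank units: 6, 2, 5, 1, 4, 3
d = rank(spend) − rank(units): -5, 4, -2, 4, -2, 1; Σd² = 66
ρ = 1 − 6Σd² / [n(n²−1)] = 1 − 6×66 / (6×35) = 1 − 396/210 ≈ -0.886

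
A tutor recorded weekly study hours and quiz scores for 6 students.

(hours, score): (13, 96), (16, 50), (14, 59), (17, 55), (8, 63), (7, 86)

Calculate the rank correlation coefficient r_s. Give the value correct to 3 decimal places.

-0.771

Rank hours: 3, 5, 4, 6, 2, 1
Rank score: 6, 1, 3, 2, 4, 5
d = rank(hours) − rank(score): -3, 4, 1, 4, -2, -4; Σd² = 62
ρ = 1 − 6Σd² / [n(n²−1)] = 1 − 6×62 / (6×35) = 1 − 372/210 ≈ -0.771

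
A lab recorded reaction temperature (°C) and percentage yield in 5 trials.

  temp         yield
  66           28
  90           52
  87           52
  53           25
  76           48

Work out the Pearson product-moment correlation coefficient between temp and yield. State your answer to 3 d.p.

n = 5, Σx = 372, Σy = 205, Σx² = 28610, Σy² = 9121, Σxy = 16025
nΣxy − ΣxΣy = 80125 − 76260 = 3865
nΣx² − (Σx)² = 143050 − 138384 = 4666; nΣy² − (Σy)² = 45605 − 42025 = 3580
r = 3865 / √(4666 × 3580) = 3865 / 4087.0870 ≈ 0.946

0.946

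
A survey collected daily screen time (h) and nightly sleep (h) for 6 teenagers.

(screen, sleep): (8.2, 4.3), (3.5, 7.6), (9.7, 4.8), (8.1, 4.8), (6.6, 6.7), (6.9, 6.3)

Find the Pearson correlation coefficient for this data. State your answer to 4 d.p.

-0.8908

n = 6, Σx = 43, Σy = 34.5, Σx² = 330.36, Σy² = 206.91, Σxy = 234.99
nΣxy − ΣxΣy = 1409.94 − 1483.5 = -73.56
nΣx² − (Σx)² = 1982.16 − 1849 = 133.16; nΣy² − (Σy)² = 1241.46 − 1190.25 = 51.21
r = -73.56 / √(133.16 × 51.21) = -73.56 / 82.5780 ≈ -0.8908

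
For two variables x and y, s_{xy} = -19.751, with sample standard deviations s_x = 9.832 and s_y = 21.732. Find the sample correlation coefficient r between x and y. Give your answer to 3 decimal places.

r = Cov(x,y) / (s_x · s_y) = -19.751 / (9.832 × 21.732)
  = -19.751 / 213.6690 ≈ -0.092

-0.092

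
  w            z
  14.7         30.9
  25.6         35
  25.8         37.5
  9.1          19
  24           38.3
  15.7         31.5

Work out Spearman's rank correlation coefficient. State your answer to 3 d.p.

Rank w: 2, 5, 6, 1, 4, 3
Rank z: 2, 4, 5, 1, 6, 3
d = rank(w) − rank(z): 0, 1, 1, 0, -2, 0; Σd² = 6
ρ = 1 − 6Σd² / [n(n²−1)] = 1 − 6×6 / (6×35) = 1 − 36/210 ≈ 0.829

0.829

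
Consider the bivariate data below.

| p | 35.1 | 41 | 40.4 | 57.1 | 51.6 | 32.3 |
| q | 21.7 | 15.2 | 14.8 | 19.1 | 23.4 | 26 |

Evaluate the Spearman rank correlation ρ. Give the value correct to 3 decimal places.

Rank p: 2, 4, 3, 6, 5, 1
Rank q: 4, 2, 1, 3, 5, 6
d = rank(p) − rank(q): -2, 2, 2, 3, 0, -5; Σd² = 46
ρ = 1 − 6Σd² / [n(n²−1)] = 1 − 6×46 / (6×35) = 1 − 276/210 ≈ -0.314

-0.314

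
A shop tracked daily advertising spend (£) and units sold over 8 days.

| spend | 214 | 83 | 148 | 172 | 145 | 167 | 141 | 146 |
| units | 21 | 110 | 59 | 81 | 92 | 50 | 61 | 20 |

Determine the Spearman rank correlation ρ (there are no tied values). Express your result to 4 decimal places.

Rank spend: 8, 1, 5, 7, 3, 6, 2, 4
Rank units: 2, 8, 4, 6, 7, 3, 5, 1
d = rank(spend) − rank(units): 6, -7, 1, 1, -4, 3, -3, 3; Σd² = 130
ρ = 1 − 6Σd² / [n(n²−1)] = 1 − 6×130 / (8×63) = 1 − 780/504 ≈ -0.5476

-0.5476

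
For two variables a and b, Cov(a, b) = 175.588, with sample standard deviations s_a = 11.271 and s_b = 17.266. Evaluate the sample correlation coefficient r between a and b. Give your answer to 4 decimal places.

0.9023

r = Cov(a,b) / (s_a · s_b) = 175.588 / (11.271 × 17.266)
  = 175.588 / 194.6051 ≈ 0.9023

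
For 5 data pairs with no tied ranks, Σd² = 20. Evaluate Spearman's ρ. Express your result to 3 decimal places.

ρ = 1 − 6Σd² / [n(n²−1)] = 1 − 6×20 / (5×24)
  = 1 − 120/120 = 1 − 1.0000 ≈ 0.000

0.000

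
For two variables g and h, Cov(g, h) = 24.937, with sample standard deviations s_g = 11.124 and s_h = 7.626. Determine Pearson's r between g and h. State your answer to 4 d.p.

r = Cov(g,h) / (s_g · s_h) = 24.937 / (11.124 × 7.626)
  = 24.937 / 84.8316 ≈ 0.2940

0.2940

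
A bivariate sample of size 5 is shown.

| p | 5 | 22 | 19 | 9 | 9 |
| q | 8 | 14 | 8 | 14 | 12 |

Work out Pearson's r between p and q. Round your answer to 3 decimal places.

0.194

n = 5, Σp = 64, Σq = 56, Σp² = 1032, Σq² = 664, Σpq = 734
nΣpq − ΣpΣq = 3670 − 3584 = 86
nΣp² − (Σp)² = 5160 − 4096 = 1064; nΣq² − (Σq)² = 3320 − 3136 = 184
r = 86 / √(1064 × 184) = 86 / 442.4658 ≈ 0.194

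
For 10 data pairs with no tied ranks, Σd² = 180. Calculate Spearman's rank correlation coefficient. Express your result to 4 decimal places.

ρ = 1 − 6Σd² / [n(n²−1)] = 1 − 6×180 / (10×99)
  = 1 − 1080/990 = 1 − 1.09091 ≈ -0.0909

-0.0909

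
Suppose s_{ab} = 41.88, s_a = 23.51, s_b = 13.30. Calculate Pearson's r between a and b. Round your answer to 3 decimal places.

0.134

r = Cov(a,b) / (s_a · s_b) = 41.88 / (23.51 × 13.30)
  = 41.88 / 312.6830 ≈ 0.134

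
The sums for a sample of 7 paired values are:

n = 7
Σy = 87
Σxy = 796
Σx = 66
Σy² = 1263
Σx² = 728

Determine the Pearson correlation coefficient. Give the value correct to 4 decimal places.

r = (nΣxy − ΣxΣy) / √[(nΣx² − (Σx)²)(nΣy² − (Σy)²)]
Numerator: 7×796 − 66×87 = -170
Denominator: √[(5096 − 4356)(8841 − 7569)] = √[740 × 1272] = 970.1959
r = -170 / 970.1959 ≈ -0.1752

-0.1752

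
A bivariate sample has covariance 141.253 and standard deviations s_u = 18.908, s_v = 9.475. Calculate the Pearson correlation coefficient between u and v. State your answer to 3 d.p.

r = Cov(u,v) / (s_u · s_v) = 141.253 / (18.908 × 9.475)
  = 141.253 / 179.1533 ≈ 0.788

0.788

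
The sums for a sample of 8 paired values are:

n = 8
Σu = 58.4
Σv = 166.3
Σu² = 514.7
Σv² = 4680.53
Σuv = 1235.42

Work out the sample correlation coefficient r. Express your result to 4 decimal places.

r = (nΣuv − ΣuΣv) / √[(nΣu² − (Σu)²)(nΣv² − (Σv)²)]
Numerator: 8×1235.42 − 58.4×166.3 = 171.44
Denominator: √[(4117.6 − 3410.56)(37444.24 − 27655.69)] = √[707.04 × 9788.55] = 2630.7597
r = 171.44 / 2630.7597 ≈ 0.0652

0.0652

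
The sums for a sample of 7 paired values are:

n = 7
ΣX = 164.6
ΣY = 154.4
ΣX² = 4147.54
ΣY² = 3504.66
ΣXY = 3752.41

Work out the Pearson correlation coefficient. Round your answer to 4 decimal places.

r = (nΣXY − ΣXΣY) / √[(nΣX² − (ΣX)²)(nΣY² − (ΣY)²)]
Numerator: 7×3752.41 − 164.6×154.4 = 852.63
Denominator: √[(29032.78 − 27093.16)(24532.62 − 23839.36)] = √[1939.62 × 693.26] = 1159.5952
r = 852.63 / 1159.5952 ≈ 0.7353

0.7353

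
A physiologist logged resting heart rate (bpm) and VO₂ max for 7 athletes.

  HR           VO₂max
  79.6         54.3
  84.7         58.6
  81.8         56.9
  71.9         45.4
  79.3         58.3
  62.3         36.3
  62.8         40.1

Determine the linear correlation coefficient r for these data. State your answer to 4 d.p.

n = 7, Σx = 522.4, Σy = 349.9, Σx² = 39484.72, Σy² = 18005.81, Σxy = 26607.34
nΣxy − ΣxΣy = 186251.38 − 182787.76 = 3463.62
nΣx² − (Σx)² = 276393.04 − 272901.76 = 3491.28; nΣy² − (Σy)² = 126040.67 − 122430.01 = 3610.66
r = 3463.62 / √(3491.28 × 3610.66) = 3463.62 / 3550.4683 ≈ 0.9755

0.9755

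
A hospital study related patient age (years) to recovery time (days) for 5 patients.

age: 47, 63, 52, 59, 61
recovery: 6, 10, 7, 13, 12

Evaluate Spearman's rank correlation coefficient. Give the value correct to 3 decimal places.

0.600

Rank age: 1, 5, 2, 3, 4
Rank recovery: 1, 3, 2, 5, 4
d = rank(age) − rank(recovery): 0, 2, 0, -2, 0; Σd² = 8
ρ = 1 − 6Σd² / [n(n²−1)] = 1 − 6×8 / (5×24) = 1 − 48/120 ≈ 0.600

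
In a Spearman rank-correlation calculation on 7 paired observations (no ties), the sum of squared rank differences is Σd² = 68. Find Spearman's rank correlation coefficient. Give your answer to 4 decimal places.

-0.2143

ρ = 1 − 6Σd² / [n(n²−1)] = 1 − 6×68 / (7×48)
  = 1 − 408/336 = 1 − 1.21429 ≈ -0.2143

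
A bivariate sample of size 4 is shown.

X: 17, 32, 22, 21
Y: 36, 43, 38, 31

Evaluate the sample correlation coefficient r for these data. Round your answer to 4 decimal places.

n = 4, ΣX = 92, ΣY = 148, ΣX² = 2238, ΣY² = 5550, ΣXY = 3475
nΣXY − ΣXΣY = 13900 − 13616 = 284
nΣX² − (ΣX)² = 8952 − 8464 = 488; nΣY² − (ΣY)² = 22200 − 21904 = 296
r = 284 / √(488 × 296) = 284 / 380.0632 ≈ 0.7472

0.7472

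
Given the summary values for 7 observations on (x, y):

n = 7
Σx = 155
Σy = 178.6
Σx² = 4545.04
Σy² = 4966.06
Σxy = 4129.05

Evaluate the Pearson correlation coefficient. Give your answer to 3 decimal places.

r = (nΣxy − ΣxΣy) / √[(nΣx² − (Σx)²)(nΣy² − (Σy)²)]
Numerator: 7×4129.05 − 155×178.6 = 1220.35
Denominator: √[(31815.28 − 24025)(34762.42 − 31897.96)] = √[7790.28 × 2864.46] = 4723.8698
r = 1220.35 / 4723.8698 ≈ 0.258

0.258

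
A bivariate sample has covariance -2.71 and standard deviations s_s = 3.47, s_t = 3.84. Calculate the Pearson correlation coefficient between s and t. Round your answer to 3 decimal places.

r = Cov(s,t) / (s_s · s_t) = -2.71 / (3.47 × 3.84)
  = -2.71 / 13.3248 ≈ -0.203

-0.203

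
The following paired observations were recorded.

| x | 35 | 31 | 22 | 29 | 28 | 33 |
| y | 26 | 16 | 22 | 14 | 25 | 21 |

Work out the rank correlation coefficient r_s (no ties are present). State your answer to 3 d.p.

0.143

Rank x: 6, 4, 1, 3, 2, 5
Rank y: 6, 2, 4, 1, 5, 3
d = rank(x) − rank(y): 0, 2, -3, 2, -3, 2; Σd² = 30
ρ = 1 − 6Σd² / [n(n²−1)] = 1 − 6×30 / (6×35) = 1 − 180/210 ≈ 0.143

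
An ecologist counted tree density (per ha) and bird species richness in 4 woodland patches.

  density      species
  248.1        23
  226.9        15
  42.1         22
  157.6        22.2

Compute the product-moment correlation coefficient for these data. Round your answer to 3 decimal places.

n = 4, Σx = 674.7, Σy = 82.2, Σx² = 139647.39, Σy² = 1730.84, Σxy = 13534.72
nΣxy − ΣxΣy = 54138.88 − 55460.34 = -1321.46
nΣx² − (Σx)² = 558589.56 − 455220.09 = 103369.47; nΣy² − (Σy)² = 6923.36 − 6756.84 = 166.52
r = -1321.46 / √(103369.47 × 166.52) = -1321.46 / 4148.8654 ≈ -0.319

-0.319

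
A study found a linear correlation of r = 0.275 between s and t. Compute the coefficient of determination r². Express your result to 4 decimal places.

r² = (0.275)² = 0.0756

0.0756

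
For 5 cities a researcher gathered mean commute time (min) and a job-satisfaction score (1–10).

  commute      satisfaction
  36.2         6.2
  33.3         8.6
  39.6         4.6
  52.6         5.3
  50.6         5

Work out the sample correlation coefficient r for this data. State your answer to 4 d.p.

n = 5, Σx = 212.3, Σy = 29.7, Σx² = 9314.61, Σy² = 186.65, Σxy = 1224.76
nΣxy − ΣxΣy = 6123.8 − 6305.31 = -181.51
nΣx² − (Σx)² = 46573.05 − 45071.29 = 1501.76; nΣy² − (Σy)² = 933.25 − 882.09 = 51.16
r = -181.51 / √(1501.76 × 51.16) = -181.51 / 277.1823 ≈ -0.6548

-0.6548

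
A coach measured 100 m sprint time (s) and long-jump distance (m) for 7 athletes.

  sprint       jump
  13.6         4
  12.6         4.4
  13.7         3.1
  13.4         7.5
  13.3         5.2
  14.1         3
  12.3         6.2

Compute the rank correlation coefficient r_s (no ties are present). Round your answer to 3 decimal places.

Rank sprint: 5, 2, 6, 4, 3, 7, 1
Rank jump: 3, 4, 2, 7, 5, 1, 6
d = rank(sprint) − rank(jump): 2, -2, 4, -3, -2, 6, -5; Σd² = 98
ρ = 1 − 6Σd² / [n(n²−1)] = 1 − 6×98 / (7×48) = 1 − 588/336 ≈ -0.750

-0.750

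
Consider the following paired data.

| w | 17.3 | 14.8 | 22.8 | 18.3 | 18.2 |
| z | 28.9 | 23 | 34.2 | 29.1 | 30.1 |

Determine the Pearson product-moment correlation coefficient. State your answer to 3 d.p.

0.957

n = 5, Σw = 91.4, Σz = 145.3, Σw² = 1704.3, Σz² = 4286.67, Σwz = 2700.48
nΣwz − ΣwΣz = 13502.4 − 13280.42 = 221.98
nΣw² − (Σw)² = 8521.5 − 8353.96 = 167.54; nΣz² − (Σz)² = 21433.35 − 21112.09 = 321.26
r = 221.98 / √(167.54 × 321.26) = 221.98 / 231.9998 ≈ 0.957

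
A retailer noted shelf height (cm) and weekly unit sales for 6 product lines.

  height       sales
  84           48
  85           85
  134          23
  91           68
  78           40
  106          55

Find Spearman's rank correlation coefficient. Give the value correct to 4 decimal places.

-0.0857

Rank height: 2, 3, 6, 4, 1, 5
Rank sales: 3, 6, 1, 5, 2, 4
d = rank(height) − rank(sales): -1, -3, 5, -1, -1, 1; Σd² = 38
ρ = 1 − 6Σd² / [n(n²−1)] = 1 − 6×38 / (6×35) = 1 − 228/210 ≈ -0.0857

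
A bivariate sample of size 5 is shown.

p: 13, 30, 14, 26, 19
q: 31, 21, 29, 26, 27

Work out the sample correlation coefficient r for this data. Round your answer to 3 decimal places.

-0.942

n = 5, Σp = 102, Σq = 134, Σp² = 2302, Σq² = 3648, Σpq = 2628
nΣpq − ΣpΣq = 13140 − 13668 = -528
nΣp² − (Σp)² = 11510 − 10404 = 1106; nΣq² − (Σq)² = 18240 − 17956 = 284
r = -528 / √(1106 × 284) = -528 / 560.4498 ≈ -0.942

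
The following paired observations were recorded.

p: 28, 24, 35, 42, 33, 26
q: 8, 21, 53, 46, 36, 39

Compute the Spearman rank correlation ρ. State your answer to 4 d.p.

0.6571

Rank p: 3, 1, 5, 6, 4, 2
Rank q: 1, 2, 6, 5, 3, 4
d = rank(p) − rank(q): 2, -1, -1, 1, 1, -2; Σd² = 12
ρ = 1 − 6Σd² / [n(n²−1)] = 1 − 6×12 / (6×35) = 1 − 72/210 ≈ 0.6571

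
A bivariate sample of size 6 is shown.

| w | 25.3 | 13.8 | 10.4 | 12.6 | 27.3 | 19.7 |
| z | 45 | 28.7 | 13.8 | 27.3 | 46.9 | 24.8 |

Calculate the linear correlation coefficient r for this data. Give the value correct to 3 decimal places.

n = 6, Σw = 109.1, Σz = 186.5, Σw² = 2230.83, Σz² = 6599.07, Σwz = 3790.99
nΣwz − ΣwΣz = 22745.94 − 20347.15 = 2398.79
nΣw² − (Σw)² = 13384.98 − 11902.81 = 1482.17; nΣz² − (Σz)² = 39594.42 − 34782.25 = 4812.17
r = 2398.79 / √(1482.17 × 4812.17) = 2398.79 / 2670.6655 ≈ 0.898

0.898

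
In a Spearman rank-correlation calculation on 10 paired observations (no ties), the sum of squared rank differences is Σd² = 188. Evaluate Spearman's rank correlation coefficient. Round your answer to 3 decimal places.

ρ = 1 − 6Σd² / [n(n²−1)] = 1 − 6×188 / (10×99)
  = 1 − 1128/990 = 1 − 1.1394 ≈ -0.139

-0.139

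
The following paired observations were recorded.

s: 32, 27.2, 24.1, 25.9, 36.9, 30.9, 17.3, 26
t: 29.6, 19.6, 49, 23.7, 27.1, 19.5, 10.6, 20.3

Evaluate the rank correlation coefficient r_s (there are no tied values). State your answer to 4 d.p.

0.2381

Rank s: 7, 5, 2, 3, 8, 6, 1, 4
Rank t: 7, 3, 8, 5, 6, 2, 1, 4
d = rank(s) − rank(t): 0, 2, -6, -2, 2, 4, 0, 0; Σd² = 64
ρ = 1 − 6Σd² / [n(n²−1)] = 1 − 6×64 / (8×63) = 1 − 384/504 ≈ 0.2381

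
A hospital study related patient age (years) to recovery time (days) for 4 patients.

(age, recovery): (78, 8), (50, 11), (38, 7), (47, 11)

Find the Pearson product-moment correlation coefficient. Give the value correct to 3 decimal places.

n = 4, Σx = 213, Σy = 37, Σx² = 12237, Σy² = 355, Σxy = 1957
nΣxy − ΣxΣy = 7828 − 7881 = -53
nΣx² − (Σx)² = 48948 − 45369 = 3579; nΣy² − (Σy)² = 1420 − 1369 = 51
r = -53 / √(3579 × 51) = -53 / 427.2341 ≈ -0.124

-0.124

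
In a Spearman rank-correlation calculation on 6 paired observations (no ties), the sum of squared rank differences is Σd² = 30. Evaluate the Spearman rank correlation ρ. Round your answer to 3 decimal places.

0.143

ρ = 1 − 6Σd² / [n(n²−1)] = 1 − 6×30 / (6×35)
  = 1 − 180/210 = 1 − 0.8571 ≈ 0.143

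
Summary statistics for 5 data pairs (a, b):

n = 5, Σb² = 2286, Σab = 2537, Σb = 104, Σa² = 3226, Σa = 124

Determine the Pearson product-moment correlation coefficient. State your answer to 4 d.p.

r = (nΣab − ΣaΣb) / √[(nΣa² − (Σa)²)(nΣb² − (Σb)²)]
Numerator: 5×2537 − 124×104 = -211
Denominator: √[(16130 − 15376)(11430 − 10816)] = √[754 × 614] = 680.4087
r = -211 / 680.4087 ≈ -0.3101

-0.3101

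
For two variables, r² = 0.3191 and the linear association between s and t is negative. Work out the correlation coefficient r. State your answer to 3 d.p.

-0.565

|r| = √0.3191 = 0.565
The association is negative, so r = −0.565.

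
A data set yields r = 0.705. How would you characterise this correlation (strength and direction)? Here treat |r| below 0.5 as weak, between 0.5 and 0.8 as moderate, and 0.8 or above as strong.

moderate positive

r = 0.705 > 0 so the relationship is positive.
|r| = 0.705, which falls in the moderate range.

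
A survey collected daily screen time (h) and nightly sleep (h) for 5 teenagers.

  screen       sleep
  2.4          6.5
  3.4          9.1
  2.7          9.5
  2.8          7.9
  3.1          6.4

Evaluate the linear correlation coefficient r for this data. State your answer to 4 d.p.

n = 5, Σx = 14.4, Σy = 39.4, Σx² = 42.06, Σy² = 318.68, Σxy = 114.15
nΣxy − ΣxΣy = 570.75 − 567.36 = 3.39
nΣx² − (Σx)² = 210.3 − 207.36 = 2.94; nΣy² − (Σy)² = 1593.4 − 1552.36 = 41.04
r = 3.39 / √(2.94 × 41.04) = 3.39 / 10.9844 ≈ 0.3086

0.3086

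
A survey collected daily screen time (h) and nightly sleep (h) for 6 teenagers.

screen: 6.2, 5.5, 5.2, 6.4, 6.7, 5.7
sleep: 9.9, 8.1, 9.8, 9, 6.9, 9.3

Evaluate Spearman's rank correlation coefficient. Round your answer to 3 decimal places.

Rank screen: 4, 2, 1, 5, 6, 3
Rank sleep: 6, 2, 5, 3, 1, 4
d = rank(screen) − rank(sleep): -2, 0, -4, 2, 5, -1; Σd² = 50
ρ = 1 − 6Σd² / [n(n²−1)] = 1 − 6×50 / (6×35) = 1 − 300/210 ≈ -0.429

-0.429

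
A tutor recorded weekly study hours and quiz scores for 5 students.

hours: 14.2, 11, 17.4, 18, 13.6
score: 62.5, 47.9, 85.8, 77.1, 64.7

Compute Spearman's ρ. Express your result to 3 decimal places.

0.800

Rank hours: 3, 1, 4, 5, 2
Rank score: 2, 1, 5, 4, 3
d = rank(hours) − rank(score): 1, 0, -1, 1, -1; Σd² = 4
ρ = 1 − 6Σd² / [n(n²−1)] = 1 − 6×4 / (5×24) = 1 − 24/120 ≈ 0.800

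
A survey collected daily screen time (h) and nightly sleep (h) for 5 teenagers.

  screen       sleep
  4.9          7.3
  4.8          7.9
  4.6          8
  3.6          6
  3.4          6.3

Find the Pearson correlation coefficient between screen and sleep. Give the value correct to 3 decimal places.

0.884

n = 5, Σx = 21.3, Σy = 35.5, Σx² = 92.73, Σy² = 255.39, Σxy = 153.51
nΣxy − ΣxΣy = 767.55 − 756.15 = 11.4
nΣx² − (Σx)² = 463.65 − 453.69 = 9.96; nΣy² − (Σy)² = 1276.95 − 1260.25 = 16.7
r = 11.4 / √(9.96 × 16.7) = 11.4 / 12.8970 ≈ 0.884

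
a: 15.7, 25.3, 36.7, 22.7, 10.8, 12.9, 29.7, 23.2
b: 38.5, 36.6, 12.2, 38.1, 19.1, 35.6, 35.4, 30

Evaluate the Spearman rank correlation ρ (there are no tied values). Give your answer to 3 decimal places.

-0.262

Rank a: 3, 6, 8, 4, 1, 2, 7, 5
Rank b: 8, 6, 1, 7, 2, 5, 4, 3
d = rank(a) − rank(b): -5, 0, 7, -3, -1, -3, 3, 2; Σd² = 106
ρ = 1 − 6Σd² / [n(n²−1)] = 1 − 6×106 / (8×63) = 1 − 636/504 ≈ -0.262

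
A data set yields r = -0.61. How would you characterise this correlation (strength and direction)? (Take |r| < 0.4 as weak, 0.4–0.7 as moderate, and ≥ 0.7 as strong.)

r = -0.61 < 0 so the relationship is negative.
|r| = 0.61, which falls in the moderate range.

moderate negative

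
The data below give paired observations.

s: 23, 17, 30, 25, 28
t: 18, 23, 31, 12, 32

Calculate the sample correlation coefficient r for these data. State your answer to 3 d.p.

n = 5, Σs = 123, Σt = 116, Σs² = 3127, Σt² = 2982, Σst = 2931
nΣst − ΣsΣt = 14655 − 14268 = 387
nΣs² − (Σs)² = 15635 − 15129 = 506; nΣt² − (Σt)² = 14910 − 13456 = 1454
r = 387 / √(506 × 1454) = 387 / 857.7436 ≈ 0.451

0.451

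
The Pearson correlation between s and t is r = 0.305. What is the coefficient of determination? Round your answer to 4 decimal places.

0.0930

r² = (0.305)² = 0.0930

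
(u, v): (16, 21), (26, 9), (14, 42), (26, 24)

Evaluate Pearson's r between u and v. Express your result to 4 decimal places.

n = 4, Σu = 82, Σv = 96, Σu² = 1804, Σv² = 2862, Σuv = 1782
nΣuv − ΣuΣv = 7128 − 7872 = -744
nΣu² − (Σu)² = 7216 − 6724 = 492; nΣv² − (Σv)² = 11448 − 9216 = 2232
r = -744 / √(492 × 2232) = -744 / 1047.9237 ≈ -0.7100

-0.7100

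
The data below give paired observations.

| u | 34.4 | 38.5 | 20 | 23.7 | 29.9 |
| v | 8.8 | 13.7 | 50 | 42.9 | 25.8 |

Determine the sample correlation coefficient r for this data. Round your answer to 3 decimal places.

-0.957

n = 5, Σu = 146.5, Σv = 141.2, Σu² = 4521.31, Σv² = 5271.18, Σuv = 3618.32
nΣuv − ΣuΣv = 18091.6 − 20685.8 = -2594.2
nΣu² − (Σu)² = 22606.55 − 21462.25 = 1144.3; nΣv² − (Σv)² = 26355.9 − 19937.44 = 6418.46
r = -2594.2 / √(1144.3 × 6418.46) = -2594.2 / 2710.1003 ≈ -0.957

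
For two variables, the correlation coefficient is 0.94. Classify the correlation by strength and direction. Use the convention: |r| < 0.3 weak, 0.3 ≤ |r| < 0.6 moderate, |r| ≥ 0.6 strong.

r = 0.94 > 0 so the relationship is positive.
|r| = 0.94, which falls in the strong range.

strong positive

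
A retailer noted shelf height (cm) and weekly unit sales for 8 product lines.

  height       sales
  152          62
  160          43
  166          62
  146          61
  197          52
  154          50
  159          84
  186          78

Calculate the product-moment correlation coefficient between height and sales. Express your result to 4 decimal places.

n = 8, Σx = 1320, Σy = 492, Σx² = 219978, Σy² = 31602, Σxy = 81310
nΣxy − ΣxΣy = 650480 − 649440 = 1040
nΣx² − (Σx)² = 1759824 − 1742400 = 17424; nΣy² − (Σy)² = 252816 − 242064 = 10752
r = 1040 / √(17424 × 10752) = 1040 / 13687.3244 ≈ 0.0760

0.0760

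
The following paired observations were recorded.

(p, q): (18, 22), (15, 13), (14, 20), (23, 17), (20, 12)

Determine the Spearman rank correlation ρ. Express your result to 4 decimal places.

-0.3000

Rank p: 3, 2, 1, 5, 4
Rank q: 5, 2, 4, 3, 1
d = rank(p) − rank(q): -2, 0, -3, 2, 3; Σd² = 26
ρ = 1 − 6Σd² / [n(n²−1)] = 1 − 6×26 / (5×24) = 1 − 156/120 ≈ -0.3000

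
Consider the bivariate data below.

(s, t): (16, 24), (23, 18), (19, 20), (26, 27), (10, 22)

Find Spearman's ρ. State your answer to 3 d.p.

Rank s: 2, 4, 3, 5, 1
Rank t: 4, 1, 2, 5, 3
d = rank(s) − rank(t): -2, 3, 1, 0, -2; Σd² = 18
ρ = 1 − 6Σd² / [n(n²−1)] = 1 − 6×18 / (5×24) = 1 − 108/120 ≈ 0.100

0.100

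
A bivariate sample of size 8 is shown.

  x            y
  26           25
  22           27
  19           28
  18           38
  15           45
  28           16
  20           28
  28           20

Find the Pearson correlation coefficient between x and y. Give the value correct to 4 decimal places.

-0.9176

n = 8, Σx = 176, Σy = 227, Σx² = 4038, Σy² = 7047, Σxy = 4703
nΣxy − ΣxΣy = 37624 − 39952 = -2328
nΣx² − (Σx)² = 32304 − 30976 = 1328; nΣy² − (Σy)² = 56376 − 51529 = 4847
r = -2328 / √(1328 × 4847) = -2328 / 2537.0881 ≈ -0.9176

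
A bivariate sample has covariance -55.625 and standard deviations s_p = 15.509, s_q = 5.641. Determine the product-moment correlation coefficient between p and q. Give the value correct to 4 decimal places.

r = Cov(p,q) / (s_p · s_q) = -55.625 / (15.509 × 5.641)
  = -55.625 / 87.4863 ≈ -0.6358

-0.6358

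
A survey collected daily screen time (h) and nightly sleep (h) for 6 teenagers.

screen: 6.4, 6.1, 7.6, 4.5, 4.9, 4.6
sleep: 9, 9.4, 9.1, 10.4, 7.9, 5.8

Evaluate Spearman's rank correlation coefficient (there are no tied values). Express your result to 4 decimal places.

-0.0286

Rank screen: 5, 4, 6, 1, 3, 2
Rank sleep: 3, 5, 4, 6, 2, 1
d = rank(screen) − rank(sleep): 2, -1, 2, -5, 1, 1; Σd² = 36
ρ = 1 − 6Σd² / [n(n²−1)] = 1 − 6×36 / (6×35) = 1 − 216/210 ≈ -0.0286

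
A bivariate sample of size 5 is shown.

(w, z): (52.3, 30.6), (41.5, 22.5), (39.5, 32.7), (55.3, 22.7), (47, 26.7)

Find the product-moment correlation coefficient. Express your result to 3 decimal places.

-0.279

n = 5, Σw = 235.6, Σz = 135.2, Σw² = 11284.88, Σz² = 3740.08, Σwz = 6335.99
nΣwz − ΣwΣz = 31679.95 − 31853.12 = -173.17
nΣw² − (Σw)² = 56424.4 − 55507.36 = 917.04; nΣz² − (Σz)² = 18700.4 − 18279.04 = 421.36
r = -173.17 / √(917.04 × 421.36) = -173.17 / 621.6140 ≈ -0.279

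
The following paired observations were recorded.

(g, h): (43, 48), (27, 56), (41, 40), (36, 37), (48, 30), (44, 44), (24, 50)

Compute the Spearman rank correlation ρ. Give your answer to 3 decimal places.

-0.643

Rank g: 5, 2, 4, 3, 7, 6, 1
Rank h: 5, 7, 3, 2, 1, 4, 6
d = rank(g) − rank(h): 0, -5, 1, 1, 6, 2, -5; Σd² = 92
ρ = 1 − 6Σd² / [n(n²−1)] = 1 − 6×92 / (7×48) = 1 − 552/336 ≈ -0.643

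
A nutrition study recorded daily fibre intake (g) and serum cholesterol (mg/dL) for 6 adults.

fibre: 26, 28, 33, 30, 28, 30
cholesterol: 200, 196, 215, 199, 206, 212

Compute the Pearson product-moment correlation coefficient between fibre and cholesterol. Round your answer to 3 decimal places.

0.702

n = 6, Σx = 175, Σy = 1228, Σx² = 5133, Σy² = 251622, Σxy = 35881
nΣxy − ΣxΣy = 215286 − 214900 = 386
nΣx² − (Σx)² = 30798 − 30625 = 173; nΣy² − (Σy)² = 1509732 − 1507984 = 1748
r = 386 / √(173 × 1748) = 386 / 549.9127 ≈ 0.702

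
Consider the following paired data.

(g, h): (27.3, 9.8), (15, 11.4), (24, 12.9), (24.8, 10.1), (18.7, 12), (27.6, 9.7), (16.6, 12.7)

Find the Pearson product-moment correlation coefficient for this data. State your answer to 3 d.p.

-0.651

n = 7, Σg = 154, Σh = 78.6, Σg² = 3548.34, Σh² = 893.8, Σgh = 1701.56
nΣgh − ΣgΣh = 11910.92 − 12104.4 = -193.48
nΣg² − (Σg)² = 24838.38 − 23716 = 1122.38; nΣh² − (Σh)² = 6256.6 − 6177.96 = 78.64
r = -193.48 / √(1122.38 × 78.64) = -193.48 / 297.0925 ≈ -0.651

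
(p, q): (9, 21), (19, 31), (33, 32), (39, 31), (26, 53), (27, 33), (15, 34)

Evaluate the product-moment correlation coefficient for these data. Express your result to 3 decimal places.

0.304

n = 7, Σp = 168, Σq = 235, Σp² = 4682, Σq² = 8441, Σpq = 5822
nΣpq − ΣpΣq = 40754 − 39480 = 1274
nΣp² − (Σp)² = 32774 − 28224 = 4550; nΣq² − (Σq)² = 59087 − 55225 = 3862
r = 1274 / √(4550 × 3862) = 1274 / 4191.9089 ≈ 0.304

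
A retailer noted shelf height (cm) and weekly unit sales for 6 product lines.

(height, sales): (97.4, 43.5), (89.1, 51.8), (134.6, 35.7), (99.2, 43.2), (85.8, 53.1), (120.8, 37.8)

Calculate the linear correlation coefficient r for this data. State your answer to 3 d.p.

-0.932

n = 6, Σx = 626.9, Σy = 265.1, Σx² = 67337.65, Σy² = 11964.67, Σxy = 27065.16
nΣxy − ΣxΣy = 162390.96 − 166191.19 = -3800.23
nΣx² − (Σx)² = 404025.9 − 393003.61 = 11022.29; nΣy² − (Σy)² = 71788.02 − 70278.01 = 1510.01
r = -3800.23 / √(11022.29 × 1510.01) = -3800.23 / 4079.6775 ≈ -0.932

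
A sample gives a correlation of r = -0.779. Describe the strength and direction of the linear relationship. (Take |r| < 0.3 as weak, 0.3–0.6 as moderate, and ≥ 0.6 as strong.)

strong negative

r = -0.779 < 0 so the relationship is negative.
|r| = 0.779, which falls in the strong range.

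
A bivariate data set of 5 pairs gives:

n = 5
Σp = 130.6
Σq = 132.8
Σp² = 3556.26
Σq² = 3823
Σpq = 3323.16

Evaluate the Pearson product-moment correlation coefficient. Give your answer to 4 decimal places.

-0.7029

r = (nΣpq − ΣpΣq) / √[(nΣp² − (Σp)²)(nΣq² − (Σq)²)]
Numerator: 5×3323.16 − 130.6×132.8 = -727.88
Denominator: √[(17781.3 − 17056.36)(19115 − 17635.84)] = √[724.94 × 1479.16] = 1035.5203
r = -727.88 / 1035.5203 ≈ -0.7029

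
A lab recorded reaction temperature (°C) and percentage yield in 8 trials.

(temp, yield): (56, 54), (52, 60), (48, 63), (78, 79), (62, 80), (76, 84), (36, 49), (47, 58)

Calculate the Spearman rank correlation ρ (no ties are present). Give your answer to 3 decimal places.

0.762

Rank temp: 5, 4, 3, 8, 6, 7, 1, 2
Rank yield: 2, 4, 5, 6, 7, 8, 1, 3
d = rank(temp) − rank(yield): 3, 0, -2, 2, -1, -1, 0, -1; Σd² = 20
ρ = 1 − 6Σd² / [n(n²−1)] = 1 − 6×20 / (8×63) = 1 − 120/504 ≈ 0.762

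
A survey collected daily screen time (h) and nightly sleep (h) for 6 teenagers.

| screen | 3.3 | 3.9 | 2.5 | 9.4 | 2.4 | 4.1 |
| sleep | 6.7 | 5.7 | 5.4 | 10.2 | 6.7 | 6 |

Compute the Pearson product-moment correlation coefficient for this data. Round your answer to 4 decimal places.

n = 6, Σx = 25.6, Σy = 40.7, Σx² = 143.28, Σy² = 291.47, Σxy = 194.4
nΣxy − ΣxΣy = 1166.4 − 1041.92 = 124.48
nΣx² − (Σx)² = 859.68 − 655.36 = 204.32; nΣy² − (Σy)² = 1748.82 − 1656.49 = 92.33
r = 124.48 / √(204.32 × 92.33) = 124.48 / 137.3494 ≈ 0.9063

0.9063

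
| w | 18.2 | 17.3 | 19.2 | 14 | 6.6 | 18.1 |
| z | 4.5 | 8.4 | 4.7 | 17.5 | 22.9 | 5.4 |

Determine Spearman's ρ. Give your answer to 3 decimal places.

Rank w: 5, 3, 6, 2, 1, 4
Rank z: 1, 4, 2, 5, 6, 3
d = rank(w) − rank(z): 4, -1, 4, -3, -5, 1; Σd² = 68
ρ = 1 − 6Σd² / [n(n²−1)] = 1 − 6×68 / (6×35) = 1 − 408/210 ≈ -0.943

-0.943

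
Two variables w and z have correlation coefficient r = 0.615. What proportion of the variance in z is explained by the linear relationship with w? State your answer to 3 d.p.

0.378

r² = (0.615)² = 0.378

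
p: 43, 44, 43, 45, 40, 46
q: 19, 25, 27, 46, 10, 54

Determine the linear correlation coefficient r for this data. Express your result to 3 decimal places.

n = 6, Σp = 261, Σq = 181, Σp² = 11375, Σq² = 6847, Σpq = 8032
nΣpq − ΣpΣq = 48192 − 47241 = 951
nΣp² − (Σp)² = 68250 − 68121 = 129; nΣq² − (Σq)² = 41082 − 32761 = 8321
r = 951 / √(129 × 8321) = 951 / 1036.0545 ≈ 0.918

0.918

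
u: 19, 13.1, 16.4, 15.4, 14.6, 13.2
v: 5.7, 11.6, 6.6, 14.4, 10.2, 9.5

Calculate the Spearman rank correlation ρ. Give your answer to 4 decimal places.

-0.6000

Rank u: 6, 1, 5, 4, 3, 2
Rank v: 1, 5, 2, 6, 4, 3
d = rank(u) − rank(v): 5, -4, 3, -2, -1, -1; Σd² = 56
ρ = 1 − 6Σd² / [n(n²−1)] = 1 − 6×56 / (6×35) = 1 − 336/210 ≈ -0.6000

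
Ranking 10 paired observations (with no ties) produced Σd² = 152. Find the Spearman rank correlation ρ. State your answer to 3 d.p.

ρ = 1 − 6Σd² / [n(n²−1)] = 1 − 6×152 / (10×99)
  = 1 − 912/990 = 1 − 0.9212 ≈ 0.079

0.079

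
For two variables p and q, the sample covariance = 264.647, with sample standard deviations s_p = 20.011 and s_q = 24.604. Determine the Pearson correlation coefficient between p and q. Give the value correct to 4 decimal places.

0.5375

r = Cov(p,q) / (s_p · s_q) = 264.647 / (20.011 × 24.604)
  = 264.647 / 492.3506 ≈ 0.5375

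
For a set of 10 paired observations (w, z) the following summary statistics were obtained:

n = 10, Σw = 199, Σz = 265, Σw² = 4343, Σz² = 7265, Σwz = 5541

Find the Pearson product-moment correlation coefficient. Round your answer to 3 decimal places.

r = (nΣwz − ΣwΣz) / √[(nΣw² − (Σw)²)(nΣz² − (Σz)²)]
Numerator: 10×5541 − 199×265 = 2675
Denominator: √[(43430 − 39601)(72650 − 70225)] = √[3829 × 2425] = 3047.1831
r = 2675 / 3047.1831 ≈ 0.878

0.878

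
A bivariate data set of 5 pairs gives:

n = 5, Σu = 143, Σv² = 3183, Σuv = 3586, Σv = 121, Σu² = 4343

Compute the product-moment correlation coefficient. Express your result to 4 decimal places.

0.4937

r = (nΣuv − ΣuΣv) / √[(nΣu² − (Σu)²)(nΣv² − (Σv)²)]
Numerator: 5×3586 − 143×121 = 627
Denominator: √[(21715 − 20449)(15915 − 14641)] = √[1266 × 1274] = 1269.9937
r = 627 / 1269.9937 ≈ 0.4937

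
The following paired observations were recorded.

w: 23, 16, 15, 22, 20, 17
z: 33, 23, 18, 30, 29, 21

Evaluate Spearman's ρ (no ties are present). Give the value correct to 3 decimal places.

Rank w: 6, 2, 1, 5, 4, 3
Rank z: 6, 3, 1, 5, 4, 2
d = rank(w) − rank(z): 0, -1, 0, 0, 0, 1; Σd² = 2
ρ = 1 − 6Σd² / [n(n²−1)] = 1 − 6×2 / (6×35) = 1 − 12/210 ≈ 0.943

0.943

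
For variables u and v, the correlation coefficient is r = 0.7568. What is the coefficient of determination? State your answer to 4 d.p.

r² = (0.7568)² = 0.5727

0.5727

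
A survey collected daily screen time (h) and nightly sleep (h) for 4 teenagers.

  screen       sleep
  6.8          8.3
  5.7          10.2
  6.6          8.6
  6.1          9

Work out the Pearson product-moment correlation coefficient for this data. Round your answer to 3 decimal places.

-0.957

n = 4, Σx = 25.2, Σy = 36.1, Σx² = 159.5, Σy² = 327.89, Σxy = 226.24
nΣxy − ΣxΣy = 904.96 − 909.72 = -4.76
nΣx² − (Σx)² = 638 − 635.04 = 2.96; nΣy² − (Σy)² = 1311.56 − 1303.21 = 8.35
r = -4.76 / √(2.96 × 8.35) = -4.76 / 4.9715 ≈ -0.957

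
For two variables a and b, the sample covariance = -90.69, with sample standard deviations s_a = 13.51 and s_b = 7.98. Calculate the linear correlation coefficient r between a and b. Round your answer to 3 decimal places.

-0.841

r = Cov(a,b) / (s_a · s_b) = -90.69 / (13.51 × 7.98)
  = -90.69 / 107.8098 ≈ -0.841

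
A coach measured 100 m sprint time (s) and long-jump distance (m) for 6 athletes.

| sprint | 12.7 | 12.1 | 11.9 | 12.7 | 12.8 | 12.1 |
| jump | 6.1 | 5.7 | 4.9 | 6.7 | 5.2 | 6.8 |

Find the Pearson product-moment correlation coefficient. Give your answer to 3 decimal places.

0.204

n = 6, Σx = 74.3, Σy = 35.4, Σx² = 920.85, Σy² = 211.88, Σxy = 438.68
nΣxy − ΣxΣy = 2632.08 − 2630.22 = 1.86
nΣx² − (Σx)² = 5525.1 − 5520.49 = 4.61; nΣy² − (Σy)² = 1271.28 − 1253.16 = 18.12
r = 1.86 / √(4.61 × 18.12) = 1.86 / 9.1396 ≈ 0.204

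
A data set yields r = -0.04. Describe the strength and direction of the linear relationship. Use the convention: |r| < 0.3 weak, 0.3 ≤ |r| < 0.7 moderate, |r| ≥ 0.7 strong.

r = -0.04 < 0 so the relationship is negative.
|r| = 0.04, which falls in the weak range.

weak negative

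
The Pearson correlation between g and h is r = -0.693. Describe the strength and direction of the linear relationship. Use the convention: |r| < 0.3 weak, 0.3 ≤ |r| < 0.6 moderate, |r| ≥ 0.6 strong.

strong negative

r = -0.693 < 0 so the relationship is negative.
|r| = 0.693, which falls in the strong range.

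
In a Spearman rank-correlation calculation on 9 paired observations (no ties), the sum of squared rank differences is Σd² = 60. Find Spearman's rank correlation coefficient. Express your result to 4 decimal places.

ρ = 1 − 6Σd² / [n(n²−1)] = 1 − 6×60 / (9×80)
  = 1 − 360/720 = 1 − 0.50000 ≈ 0.5000

0.5000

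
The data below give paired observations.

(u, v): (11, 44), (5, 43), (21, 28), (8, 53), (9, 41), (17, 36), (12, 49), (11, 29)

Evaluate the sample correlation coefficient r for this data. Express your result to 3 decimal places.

-0.618

n = 8, Σu = 94, Σv = 323, Σu² = 1286, Σv² = 13597, Σuv = 3599
nΣuv − ΣuΣv = 28792 − 30362 = -1570
nΣu² − (Σu)² = 10288 − 8836 = 1452; nΣv² − (Σv)² = 108776 − 104329 = 4447
r = -1570 / √(1452 × 4447) = -1570 / 2541.0714 ≈ -0.618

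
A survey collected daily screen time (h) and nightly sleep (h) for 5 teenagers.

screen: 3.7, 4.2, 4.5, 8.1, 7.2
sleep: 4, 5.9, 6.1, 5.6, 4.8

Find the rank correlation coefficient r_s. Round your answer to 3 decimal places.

Rank screen: 1, 2, 3, 5, 4
Rank sleep: 1, 4, 5, 3, 2
d = rank(screen) − rank(sleep): 0, -2, -2, 2, 2; Σd² = 16
ρ = 1 − 6Σd² / [n(n²−1)] = 1 − 6×16 / (5×24) = 1 − 96/120 ≈ 0.200

0.200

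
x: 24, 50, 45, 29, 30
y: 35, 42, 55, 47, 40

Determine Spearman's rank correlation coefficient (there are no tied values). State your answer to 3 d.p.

0.500

Rank x: 1, 5, 4, 2, 3
Rank y: 1, 3, 5, 4, 2
d = rank(x) − rank(y): 0, 2, -1, -2, 1; Σd² = 10
ρ = 1 − 6Σd² / [n(n²−1)] = 1 − 6×10 / (5×24) = 1 − 60/120 ≈ 0.500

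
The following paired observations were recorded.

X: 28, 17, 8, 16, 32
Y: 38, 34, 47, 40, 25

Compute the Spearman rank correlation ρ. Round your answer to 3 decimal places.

Rank X: 4, 3, 1, 2, 5
Rank Y: 3, 2, 5, 4, 1
d = rank(X) − rank(Y): 1, 1, -4, -2, 4; Σd² = 38
ρ = 1 − 6Σd² / [n(n²−1)] = 1 − 6×38 / (5×24) = 1 − 228/120 ≈ -0.900

-0.900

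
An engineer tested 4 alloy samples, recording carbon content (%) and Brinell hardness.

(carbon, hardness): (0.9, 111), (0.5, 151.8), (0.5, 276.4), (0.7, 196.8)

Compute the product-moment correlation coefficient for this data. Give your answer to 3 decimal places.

-0.654

n = 4, Σx = 2.6, Σy = 736, Σx² = 1.8, Σy² = 150491.44, Σxy = 451.76
nΣxy − ΣxΣy = 1807.04 − 1913.6 = -106.56
nΣx² − (Σx)² = 7.2 − 6.76 = 0.44; nΣy² − (Σy)² = 601965.76 − 541696 = 60269.76
r = -106.56 / √(0.44 × 60269.76) = -106.56 / 162.8456 ≈ -0.654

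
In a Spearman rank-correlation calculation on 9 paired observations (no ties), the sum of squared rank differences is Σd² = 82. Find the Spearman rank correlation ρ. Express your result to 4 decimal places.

0.3167

ρ = 1 − 6Σd² / [n(n²−1)] = 1 − 6×82 / (9×80)
  = 1 − 492/720 = 1 − 0.68333 ≈ 0.3167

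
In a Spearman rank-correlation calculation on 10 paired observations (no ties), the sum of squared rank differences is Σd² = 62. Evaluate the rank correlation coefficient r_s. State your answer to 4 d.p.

0.6242

ρ = 1 − 6Σd² / [n(n²−1)] = 1 − 6×62 / (10×99)
  = 1 − 372/990 = 1 − 0.37576 ≈ 0.6242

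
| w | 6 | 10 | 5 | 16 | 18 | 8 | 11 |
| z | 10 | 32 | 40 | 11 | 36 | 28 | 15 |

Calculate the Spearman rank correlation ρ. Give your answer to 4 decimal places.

Rank w: 2, 4, 1, 6, 7, 3, 5
Rank z: 1, 5, 7, 2, 6, 4, 3
d = rank(w) − rank(z): 1, -1, -6, 4, 1, -1, 2; Σd² = 60
ρ = 1 − 6Σd² / [n(n²−1)] = 1 − 6×60 / (7×48) = 1 − 360/336 ≈ -0.0714

-0.0714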